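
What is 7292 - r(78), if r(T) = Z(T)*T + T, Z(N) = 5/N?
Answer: 7209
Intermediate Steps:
r(T) = 5 + T (r(T) = (5/T)*T + T = 5 + T)
7292 - r(78) = 7292 - (5 + 78) = 7292 - 1*83 = 7292 - 83 = 7209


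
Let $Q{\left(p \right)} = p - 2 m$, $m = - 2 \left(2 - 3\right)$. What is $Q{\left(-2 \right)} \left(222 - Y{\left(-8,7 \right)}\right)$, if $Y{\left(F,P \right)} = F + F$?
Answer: $-1428$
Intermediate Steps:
$Y{\left(F,P \right)} = 2 F$
$m = 2$ ($m = \left(-2\right) \left(-1\right) = 2$)
$Q{\left(p \right)} = -4 + p$ ($Q{\left(p \right)} = p - 4 = -4 + p$)
$Q{\left(-2 \right)} \left(222 - Y{\left(-8,7 \right)}\right) = \left(-4 - 2\right) \left(222 - 2 \left(-8\right)\right) = - 6 \left(222 - -16\right) = - 6 \left(222 + 16\right) = \left(-6\right) 238 = -1428$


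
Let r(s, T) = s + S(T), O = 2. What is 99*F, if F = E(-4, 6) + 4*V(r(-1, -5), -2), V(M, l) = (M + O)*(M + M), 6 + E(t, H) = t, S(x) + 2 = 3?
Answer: -990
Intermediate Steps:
S(x) = 1 (S(x) = -2 + 3 = 1)
E(t, H) = -6 + t
r(s, T) = 1 + s (r(s, T) = s + 1 = 1 + s)
V(M, l) = 2*M*(2 + M) (V(M, l) = (M + 2)*(M + M) = (2 + M)*(2*M) = 2*M*(2 + M))
F = -10 (F = (-6 - 4) + 4*(2*(1 - 1)*(2 + (1 - 1))) = -10 + 4*(2*0*(2 + 0)) = -10 + 4*(2*0*2) = -10 + 4*0 = -10 + 0 = -10)
99*F = 99*(-10) = -990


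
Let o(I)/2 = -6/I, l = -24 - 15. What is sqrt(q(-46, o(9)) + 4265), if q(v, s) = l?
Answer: sqrt(4226) ≈ 65.008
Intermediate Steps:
l = -39
o(I) = -12/I (o(I) = 2*(-6/I) = -12/I)
q(v, s) = -39
sqrt(q(-46, o(9)) + 4265) = sqrt(-39 + 4265) = sqrt(4226)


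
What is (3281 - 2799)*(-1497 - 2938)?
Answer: -2137670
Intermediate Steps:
(3281 - 2799)*(-1497 - 2938) = 482*(-4435) = -2137670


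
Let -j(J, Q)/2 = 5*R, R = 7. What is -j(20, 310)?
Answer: 70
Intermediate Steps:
j(J, Q) = -70 (j(J, Q) = -10*7 = -2*35 = -70)
-j(20, 310) = -1*(-70) = 70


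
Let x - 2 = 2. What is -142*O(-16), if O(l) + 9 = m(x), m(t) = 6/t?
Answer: 1065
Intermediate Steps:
x = 4 (x = 2 + 2 = 4)
O(l) = -15/2 (O(l) = -9 + 6/4 = -9 + 6*(¼) = -9 + 3/2 = -15/2)
-142*O(-16) = -142*(-15/2) = 1065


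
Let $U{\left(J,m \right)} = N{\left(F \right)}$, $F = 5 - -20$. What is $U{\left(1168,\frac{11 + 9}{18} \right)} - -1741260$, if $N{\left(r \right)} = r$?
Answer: $1741285$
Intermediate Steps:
$F = 25$ ($F = 5 + 20 = 25$)
$U{\left(J,m \right)} = 25$
$U{\left(1168,\frac{11 + 9}{18} \right)} - -1741260 = 25 - -1741260 = 25 + 1741260 = 1741285$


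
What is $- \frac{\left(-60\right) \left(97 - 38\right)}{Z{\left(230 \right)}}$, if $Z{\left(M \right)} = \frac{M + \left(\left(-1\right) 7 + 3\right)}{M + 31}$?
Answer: $\frac{461970}{113} \approx 4088.2$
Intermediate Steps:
$Z{\left(M \right)} = \frac{-4 + M}{31 + M}$ ($Z{\left(M \right)} = \frac{M + \left(-7 + 3\right)}{31 + M} = \frac{M - 4}{31 + M} = \frac{-4 + M}{31 + M}$)
$- \frac{\left(-60\right) \left(97 - 38\right)}{Z{\left(230 \right)}} = - \frac{\left(-60\right) \left(97 - 38\right)}{\frac{1}{31 + 230} \left(-4 + 230\right)} = - \frac{\left(-60\right) 59}{\frac{1}{261} \cdot 226} = - \frac{-3540}{\frac{1}{261} \cdot 226} = - \frac{-3540}{\frac{226}{261}} = - \frac{\left(-3540\right) 261}{226} = \left(-1\right) \left(- \frac{461970}{113}\right) = \frac{461970}{113}$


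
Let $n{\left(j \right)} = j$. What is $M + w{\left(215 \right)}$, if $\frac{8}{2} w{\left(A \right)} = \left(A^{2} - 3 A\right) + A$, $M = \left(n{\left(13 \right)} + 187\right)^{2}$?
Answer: $\frac{205795}{4} \approx 51449.0$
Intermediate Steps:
$M = 40000$ ($M = \left(13 + 187\right)^{2} = 200^{2} = 40000$)
$w{\left(A \right)} = - \frac{A}{2} + \frac{A^{2}}{4}$ ($w{\left(A \right)} = \frac{\left(A^{2} - 3 A\right) + A}{4} = \frac{A^{2} - 2 A}{4} = - \frac{A}{2} + \frac{A^{2}}{4}$)
$M + w{\left(215 \right)} = 40000 + \frac{1}{4} \cdot 215 \left(-2 + 215\right) = 40000 + \frac{1}{4} \cdot 215 \cdot 213 = 40000 + \frac{45795}{4} = \frac{205795}{4}$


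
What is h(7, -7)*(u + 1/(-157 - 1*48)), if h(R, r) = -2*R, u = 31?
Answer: -88956/205 ≈ -433.93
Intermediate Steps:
h(7, -7)*(u + 1/(-157 - 1*48)) = (-2*7)*(31 + 1/(-157 - 1*48)) = -14*(31 + 1/(-157 - 48)) = -14*(31 + 1/(-205)) = -14*(31 - 1/205) = -14*6354/205 = -88956/205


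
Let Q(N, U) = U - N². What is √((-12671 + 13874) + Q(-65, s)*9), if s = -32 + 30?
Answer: 2*I*√9210 ≈ 191.94*I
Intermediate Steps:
s = -2
√((-12671 + 13874) + Q(-65, s)*9) = √((-12671 + 13874) + (-2 - 1*(-65)²)*9) = √(1203 + (-2 - 1*4225)*9) = √(1203 + (-2 - 4225)*9) = √(1203 - 4227*9) = √(1203 - 38043) = √(-36840) = 2*I*√9210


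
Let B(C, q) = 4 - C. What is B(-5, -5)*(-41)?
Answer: -369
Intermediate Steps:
B(-5, -5)*(-41) = (4 - 1*(-5))*(-41) = (4 + 5)*(-41) = 9*(-41) = -369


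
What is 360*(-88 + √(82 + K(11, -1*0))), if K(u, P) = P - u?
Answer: -31680 + 360*√71 ≈ -28647.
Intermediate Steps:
360*(-88 + √(82 + K(11, -1*0))) = 360*(-88 + √(82 + (-1*0 - 1*11))) = 360*(-88 + √(82 + (0 - 11))) = 360*(-88 + √(82 - 11)) = 360*(-88 + √71) = -31680 + 360*√71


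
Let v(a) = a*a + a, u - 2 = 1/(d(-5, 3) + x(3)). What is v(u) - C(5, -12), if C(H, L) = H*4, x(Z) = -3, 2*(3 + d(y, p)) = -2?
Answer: -720/49 ≈ -14.694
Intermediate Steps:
d(y, p) = -4 (d(y, p) = -3 + (½)*(-2) = -3 - 1 = -4)
C(H, L) = 4*H
u = 13/7 (u = 2 + 1/(-4 - 3) = 2 + 1/(-7) = 2 - ⅐ = 13/7 ≈ 1.8571)
v(a) = a + a² (v(a) = a² + a = a + a²)
v(u) - C(5, -12) = 13*(1 + 13/7)/7 - 4*5 = (13/7)*(20/7) - 1*20 = 260/49 - 20 = -720/49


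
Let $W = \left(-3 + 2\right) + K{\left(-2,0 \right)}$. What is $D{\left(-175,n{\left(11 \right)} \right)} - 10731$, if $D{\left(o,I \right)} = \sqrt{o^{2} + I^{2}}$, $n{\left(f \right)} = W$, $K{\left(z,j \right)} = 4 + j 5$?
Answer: $-10731 + 17 \sqrt{106} \approx -10556.0$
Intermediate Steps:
$K{\left(z,j \right)} = 4 + 5 j$
$W = 3$ ($W = \left(-3 + 2\right) + \left(4 + 5 \cdot 0\right) = -1 + \left(4 + 0\right) = -1 + 4 = 3$)
$n{\left(f \right)} = 3$
$D{\left(o,I \right)} = \sqrt{I^{2} + o^{2}}$
$D{\left(-175,n{\left(11 \right)} \right)} - 10731 = \sqrt{3^{2} + \left(-175\right)^{2}} - 10731 = \sqrt{9 + 30625} - 10731 = \sqrt{30634} - 10731 = 17 \sqrt{106} - 10731 = -10731 + 17 \sqrt{106}$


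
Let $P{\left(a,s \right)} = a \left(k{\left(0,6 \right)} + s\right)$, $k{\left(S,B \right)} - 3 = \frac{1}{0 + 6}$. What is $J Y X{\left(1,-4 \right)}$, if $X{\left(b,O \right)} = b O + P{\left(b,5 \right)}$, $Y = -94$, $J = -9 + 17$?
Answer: $- \frac{9400}{3} \approx -3133.3$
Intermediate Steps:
$J = 8$
$k{\left(S,B \right)} = \frac{19}{6}$ ($k{\left(S,B \right)} = 3 + \frac{1}{0 + 6} = 3 + \frac{1}{6} = \frac{19}{6}$)
$P{\left(a,s \right)} = a \left(\frac{19}{6} + s\right)$
$X{\left(b,O \right)} = \frac{49 b}{6} + O b$ ($X{\left(b,O \right)} = b O + \frac{b \left(19 + 6 \cdot 5\right)}{6} = O b + \frac{b \left(19 + 30\right)}{6} = O b + \frac{1}{6} b 49 = O b + \frac{49 b}{6} = \frac{49 b}{6} + O b$)
$J Y X{\left(1,-4 \right)} = 8 \left(-94\right) \frac{1}{6} \cdot 1 \left(49 + 6 \left(-4\right)\right) = - 752 \cdot \frac{1}{6} \cdot 1 \left(49 - 24\right) = - 752 \cdot \frac{1}{6} \cdot 1 \cdot 25 = \left(-752\right) \frac{25}{6} = - \frac{9400}{3}$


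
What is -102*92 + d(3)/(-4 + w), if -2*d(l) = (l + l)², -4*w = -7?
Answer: -9376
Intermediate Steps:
w = 7/4 (w = -¼*(-7) = 7/4 ≈ 1.7500)
d(l) = -2*l² (d(l) = -(l + l)²/2 = -4*l²/2 = -2*l²)
-102*92 + d(3)/(-4 + w) = -102*92 + (-2*3²)/(-4 + 7/4) = -9384 + (-2*9)/(-9/4) = -9384 - 4/9*(-18) = -9384 + 8 = -9376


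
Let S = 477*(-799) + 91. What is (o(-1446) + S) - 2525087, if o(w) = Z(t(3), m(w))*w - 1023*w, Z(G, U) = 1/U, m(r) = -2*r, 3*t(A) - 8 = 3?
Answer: -2853723/2 ≈ -1.4269e+6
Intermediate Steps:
t(A) = 11/3 (t(A) = 8/3 + (⅓)*3 = 8/3 + 1 = 11/3)
o(w) = -½ - 1023*w (o(w) = w/((-2*w)) - 1023*w = (-1/(2*w))*w - 1023*w = -½ - 1023*w)
S = -381032 (S = -381123 + 91 = -381032)
(o(-1446) + S) - 2525087 = ((-½ - 1023*(-1446)) - 381032) - 2525087 = ((-½ + 1479258) - 381032) - 2525087 = (2958515/2 - 381032) - 2525087 = 2196451/2 - 2525087 = -2853723/2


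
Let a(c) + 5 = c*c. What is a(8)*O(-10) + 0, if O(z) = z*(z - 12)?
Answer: 12980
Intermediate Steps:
O(z) = z*(-12 + z)
a(c) = -5 + c² (a(c) = -5 + c*c = -5 + c²)
a(8)*O(-10) + 0 = (-5 + 8²)*(-10*(-12 - 10)) + 0 = (-5 + 64)*(-10*(-22)) + 0 = 59*220 + 0 = 12980 + 0 = 12980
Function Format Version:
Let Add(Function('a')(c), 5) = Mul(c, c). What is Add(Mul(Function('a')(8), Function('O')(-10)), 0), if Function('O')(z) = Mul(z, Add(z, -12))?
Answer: 12980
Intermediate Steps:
Function('O')(z) = Mul(z, Add(-12, z))
Function('a')(c) = Add(-5, Pow(c, 2)) (Function('a')(c) = Add(-5, Mul(c, c)) = Add(-5, Pow(c, 2)))
Add(Mul(Function('a')(8), Function('O')(-10)), 0) = Add(Mul(Add(-5, Pow(8, 2)), Mul(-10, Add(-12, -10))), 0) = Add(Mul(Add(-5, 64), Mul(-10, -22)), 0) = Add(Mul(59, 220), 0) = Add(12980, 0) = 12980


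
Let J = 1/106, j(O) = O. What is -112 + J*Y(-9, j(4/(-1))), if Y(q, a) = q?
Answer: -11881/106 ≈ -112.08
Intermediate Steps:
J = 1/106 ≈ 0.0094340
-112 + J*Y(-9, j(4/(-1))) = -112 + (1/106)*(-9) = -112 - 9/106 = -11881/106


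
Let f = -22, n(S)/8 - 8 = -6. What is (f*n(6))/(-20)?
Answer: 88/5 ≈ 17.600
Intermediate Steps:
n(S) = 16 (n(S) = 64 + 8*(-6) = 64 - 48 = 16)
(f*n(6))/(-20) = -22*16/(-20) = -352*(-1/20) = 88/5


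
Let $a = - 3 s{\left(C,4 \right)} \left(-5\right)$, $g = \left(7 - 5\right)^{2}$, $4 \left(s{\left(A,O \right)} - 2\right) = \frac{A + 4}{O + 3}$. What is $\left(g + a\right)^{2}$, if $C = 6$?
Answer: $\frac{303601}{196} \approx 1549.0$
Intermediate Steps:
$s{\left(A,O \right)} = 2 + \frac{4 + A}{4 \left(3 + O\right)}$ ($s{\left(A,O \right)} = 2 + \frac{\left(A + 4\right) \frac{1}{O + 3}}{4} = 2 + \frac{\left(4 + A\right) \frac{1}{3 + O}}{4} = 2 + \frac{\frac{1}{3 + O} \left(4 + A\right)}{4} = 2 + \frac{4 + A}{4 \left(3 + O\right)}$)
$g = 4$ ($g = 2^{2} = 4$)
$a = \frac{495}{14}$ ($a = - 3 \frac{28 + 6 + 8 \cdot 4}{4 \left(3 + 4\right)} \left(-5\right) = - 3 \frac{28 + 6 + 32}{4 \cdot 7} \left(-5\right) = - 3 \cdot \frac{1}{4} \cdot \frac{1}{7} \cdot 66 \left(-5\right) = - 3 \cdot \frac{33}{14} \left(-5\right) = \left(-3\right) \left(- \frac{165}{14}\right) = \frac{495}{14} \approx 35.357$)
$\left(g + a\right)^{2} = \left(4 + \frac{495}{14}\right)^{2} = \left(\frac{551}{14}\right)^{2} = \frac{303601}{196}$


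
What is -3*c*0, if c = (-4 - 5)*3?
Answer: 0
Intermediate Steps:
c = -27 (c = -9*3 = -27)
-3*c*0 = -3*(-27)*0 = 81*0 = 0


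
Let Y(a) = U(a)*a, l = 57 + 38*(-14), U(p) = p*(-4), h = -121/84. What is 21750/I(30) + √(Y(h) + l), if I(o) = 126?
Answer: 3625/21 + I*√852541/42 ≈ 172.62 + 21.984*I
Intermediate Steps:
h = -121/84 (h = -121*1/84 = -121/84 ≈ -1.4405)
U(p) = -4*p
l = -475 (l = 57 - 532 = -475)
Y(a) = -4*a² (Y(a) = (-4*a)*a = -4*a²)
21750/I(30) + √(Y(h) + l) = 21750/126 + √(-4*(-121/84)² - 475) = 21750*(1/126) + √(-4*14641/7056 - 475) = 3625/21 + √(-14641/1764 - 475) = 3625/21 + √(-852541/1764) = 3625/21 + I*√852541/42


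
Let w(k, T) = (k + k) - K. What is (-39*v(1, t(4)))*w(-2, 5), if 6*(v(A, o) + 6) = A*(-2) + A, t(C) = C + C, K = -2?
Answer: -481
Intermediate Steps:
w(k, T) = 2 + 2*k (w(k, T) = (k + k) - 1*(-2) = 2*k + 2 = 2 + 2*k)
t(C) = 2*C
v(A, o) = -6 - A/6 (v(A, o) = -6 + (A*(-2) + A)/6 = -6 + (-2*A + A)/6 = -6 + (-A)/6 = -6 - A/6)
(-39*v(1, t(4)))*w(-2, 5) = (-39*(-6 - ⅙*1))*(2 + 2*(-2)) = (-39*(-6 - ⅙))*(2 - 4) = -39*(-37/6)*(-2) = (481/2)*(-2) = -481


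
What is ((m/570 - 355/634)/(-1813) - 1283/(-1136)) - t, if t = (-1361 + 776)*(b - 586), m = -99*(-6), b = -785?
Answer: -49745260839427403/62023890320 ≈ -8.0203e+5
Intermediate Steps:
m = 594
t = 802035 (t = (-1361 + 776)*(-785 - 586) = -585*(-1371) = 802035)
((m/570 - 355/634)/(-1813) - 1283/(-1136)) - t = ((594/570 - 355/634)/(-1813) - 1283/(-1136)) - 1*802035 = ((594*(1/570) - 355*1/634)*(-1/1813) - 1283*(-1/1136)) - 802035 = ((99/95 - 355/634)*(-1/1813) + 1283/1136) - 802035 = ((29041/60230)*(-1/1813) + 1283/1136) - 802035 = (-29041/109196990 + 1283/1136) - 802035 = 70033373797/62023890320 - 802035 = -49745260839427403/62023890320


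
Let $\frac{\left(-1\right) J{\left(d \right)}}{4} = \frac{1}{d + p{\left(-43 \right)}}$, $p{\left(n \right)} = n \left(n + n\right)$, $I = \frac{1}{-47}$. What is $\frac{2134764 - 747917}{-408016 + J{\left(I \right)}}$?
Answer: $- \frac{241040942835}{70915221068} \approx -3.399$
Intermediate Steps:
$I = - \frac{1}{47} \approx -0.021277$
$p{\left(n \right)} = 2 n^{2}$ ($p{\left(n \right)} = n 2 n = 2 n^{2}$)
$J{\left(d \right)} = - \frac{4}{3698 + d}$ ($J{\left(d \right)} = - \frac{4}{d + 2 \left(-43\right)^{2}} = - \frac{4}{d + 2 \cdot 1849} = - \frac{4}{d + 3698} = - \frac{4}{3698 + d}$)
$\frac{2134764 - 747917}{-408016 + J{\left(I \right)}} = \frac{2134764 - 747917}{-408016 - \frac{4}{3698 - \frac{1}{47}}} = \frac{1386847}{-408016 - \frac{4}{\frac{173805}{47}}} = \frac{1386847}{-408016 - \frac{188}{173805}} = \frac{1386847}{- \frac{70915221068}{173805}} = 1386847 \left(- \frac{173805}{70915221068}\right) = - \frac{241040942835}{70915221068}$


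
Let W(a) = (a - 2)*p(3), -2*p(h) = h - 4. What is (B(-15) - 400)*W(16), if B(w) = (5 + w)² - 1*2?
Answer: -2114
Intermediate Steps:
p(h) = 2 - h/2 (p(h) = -(h - 4)/2 = -(-4 + h)/2 = 2 - h/2)
W(a) = -1 + a/2 (W(a) = (a - 2)*(2 - ½*3) = (-2 + a)*(2 - 3/2) = (-2 + a)*(½) = -1 + a/2)
B(w) = -2 + (5 + w)² (B(w) = (5 + w)² - 2 = -2 + (5 + w)²)
(B(-15) - 400)*W(16) = ((-2 + (5 - 15)²) - 400)*(-1 + (½)*16) = ((-2 + (-10)²) - 400)*(-1 + 8) = ((-2 + 100) - 400)*7 = (98 - 400)*7 = -302*7 = -2114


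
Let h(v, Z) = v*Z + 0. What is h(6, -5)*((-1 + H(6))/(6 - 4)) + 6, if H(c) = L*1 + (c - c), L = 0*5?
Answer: 21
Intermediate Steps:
L = 0
h(v, Z) = Z*v (h(v, Z) = Z*v + 0 = Z*v)
H(c) = 0 (H(c) = 0*1 + (c - c) = 0 + 0 = 0)
h(6, -5)*((-1 + H(6))/(6 - 4)) + 6 = (-5*6)*((-1 + 0)/(6 - 4)) + 6 = -(-30)/2 + 6 = -30*(-1/2) + 6 = 15 + 6 = 21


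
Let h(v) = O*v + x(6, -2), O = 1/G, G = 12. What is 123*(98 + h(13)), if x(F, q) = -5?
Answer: 46289/4 ≈ 11572.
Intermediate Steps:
O = 1/12 ≈ 0.083333
h(v) = -5 + v/12 (h(v) = v/12 - 5 = -5 + v/12)
123*(98 + h(13)) = 123*(98 + (-5 + (1/12)*13)) = 123*(98 + (-5 + 13/12)) = 123*(98 - 47/12) = 123*(1129/12) = 46289/4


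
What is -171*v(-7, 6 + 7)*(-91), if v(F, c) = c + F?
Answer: 93366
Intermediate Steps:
v(F, c) = F + c
-171*v(-7, 6 + 7)*(-91) = -171*(-7 + (6 + 7))*(-91) = -171*(-7 + 13)*(-91) = -171*6*(-91) = -1026*(-91) = 93366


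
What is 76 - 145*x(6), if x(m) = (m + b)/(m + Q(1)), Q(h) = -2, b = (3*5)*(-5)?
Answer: 10309/4 ≈ 2577.3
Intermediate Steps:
b = -75 (b = 15*(-5) = -75)
x(m) = (-75 + m)/(-2 + m) (x(m) = (m - 75)/(m - 2) = (-75 + m)/(-2 + m))
76 - 145*x(6) = 76 - 145*(-75 + 6)/(-2 + 6) = 76 - 145*(-69)/4 = 76 - 145*(-69/4) = 76 + 10005/4 = 10309/4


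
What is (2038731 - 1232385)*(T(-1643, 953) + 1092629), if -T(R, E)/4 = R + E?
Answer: 883262538594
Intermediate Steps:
T(R, E) = -4*E - 4*R (T(R, E) = -4*(R + E) = -4*(E + R) = -4*E - 4*R)
(2038731 - 1232385)*(T(-1643, 953) + 1092629) = (2038731 - 1232385)*((-4*953 - 4*(-1643)) + 1092629) = 806346*((-3812 + 6572) + 1092629) = 806346*(2760 + 1092629) = 806346*1095389 = 883262538594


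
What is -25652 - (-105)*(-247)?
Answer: -51587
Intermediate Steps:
-25652 - (-105)*(-247) = -25652 - 1*25935 = -25652 - 25935 = -51587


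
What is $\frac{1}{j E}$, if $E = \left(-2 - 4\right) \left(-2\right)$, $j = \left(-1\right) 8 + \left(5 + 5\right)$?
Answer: $\frac{1}{24} \approx 0.041667$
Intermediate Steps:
$j = 2$ ($j = -8 + 10 = 2$)
$E = 12$ ($E = \left(-6\right) \left(-2\right) = 12$)
$\frac{1}{j E} = \frac{1}{2 \cdot 12} = \frac{1}{24}$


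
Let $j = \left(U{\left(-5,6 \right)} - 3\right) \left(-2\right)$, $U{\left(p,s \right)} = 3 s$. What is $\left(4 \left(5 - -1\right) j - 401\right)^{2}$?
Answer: $1256641$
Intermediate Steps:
$j = -30$ ($j = \left(3 \cdot 6 - 3\right) \left(-2\right) = \left(18 - 3\right) \left(-2\right) = 15 \left(-2\right) = -30$)
$\left(4 \left(5 - -1\right) j - 401\right)^{2} = \left(4 \left(5 - -1\right) \left(-30\right) - 401\right)^{2} = \left(4 \left(5 + 1\right) \left(-30\right) - 401\right)^{2} = \left(4 \cdot 6 \left(-30\right) - 401\right)^{2} = \left(24 \left(-30\right) - 401\right)^{2} = \left(-720 - 401\right)^{2} = \left(-1121\right)^{2} = 1256641$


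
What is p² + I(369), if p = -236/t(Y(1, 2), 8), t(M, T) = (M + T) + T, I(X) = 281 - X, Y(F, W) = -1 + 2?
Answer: 30264/289 ≈ 104.72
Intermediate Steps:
Y(F, W) = 1
t(M, T) = M + 2*T
p = -236/17 (p = -236/(1 + 2*8) = -236/(1 + 16) = -236/17 ≈ -13.882)
p² + I(369) = (-236/17)² + (281 - 1*369) = 55696/289 + (281 - 369) = 55696/289 - 88 = 30264/289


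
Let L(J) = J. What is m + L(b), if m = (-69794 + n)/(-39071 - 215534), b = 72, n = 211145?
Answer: 18190209/254605 ≈ 71.445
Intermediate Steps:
m = -141351/254605 (m = (-69794 + 211145)/(-39071 - 215534) = 141351/(-254605) = 141351*(-1/254605) = -141351/254605 ≈ -0.55518)
m + L(b) = -141351/254605 + 72 = 18190209/254605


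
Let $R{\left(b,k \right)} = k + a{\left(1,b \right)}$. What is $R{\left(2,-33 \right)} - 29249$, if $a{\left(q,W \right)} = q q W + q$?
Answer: $-29279$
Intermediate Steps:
$a{\left(q,W \right)} = q + W q^{2}$ ($a{\left(q,W \right)} = q^{2} W + q = W q^{2} + q = q + W q^{2}$)
$R{\left(b,k \right)} = 1 + b + k$ ($R{\left(b,k \right)} = k + 1 \left(1 + b 1\right) = k + 1 \left(1 + b\right) = k + \left(1 + b\right) = 1 + b + k$)
$R{\left(2,-33 \right)} - 29249 = \left(1 + 2 - 33\right) - 29249 = -30 - 29249 = -29279$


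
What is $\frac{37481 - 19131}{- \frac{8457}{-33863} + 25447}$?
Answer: $\frac{310693025}{430860109} \approx 0.7211$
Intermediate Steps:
$\frac{37481 - 19131}{- \frac{8457}{-33863} + 25447} = \frac{18350}{\left(-8457\right) \left(- \frac{1}{33863}\right) + 25447} = \frac{18350}{\frac{8457}{33863} + 25447} = \frac{18350}{\frac{861720218}{33863}} = 18350 \cdot \frac{33863}{861720218} = \frac{310693025}{430860109}$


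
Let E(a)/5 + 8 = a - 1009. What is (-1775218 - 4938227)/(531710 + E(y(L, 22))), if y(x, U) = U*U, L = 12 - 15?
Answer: -1342689/105809 ≈ -12.690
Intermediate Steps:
L = -3
y(x, U) = U²
E(a) = -5085 + 5*a (E(a) = -40 + 5*(a - 1009) = -40 + 5*(-1009 + a) = -40 + (-5045 + 5*a) = -5085 + 5*a)
(-1775218 - 4938227)/(531710 + E(y(L, 22))) = (-1775218 - 4938227)/(531710 + (-5085 + 5*22²)) = -6713445/(531710 + (-5085 + 5*484)) = -6713445/(531710 + (-5085 + 2420)) = -6713445/(531710 - 2665) = -6713445/529045 = -6713445*1/529045 = -1342689/105809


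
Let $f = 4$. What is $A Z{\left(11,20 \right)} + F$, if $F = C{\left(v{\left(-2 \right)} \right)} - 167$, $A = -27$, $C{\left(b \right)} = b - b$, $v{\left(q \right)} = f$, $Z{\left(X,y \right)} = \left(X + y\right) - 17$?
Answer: $-545$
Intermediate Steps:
$Z{\left(X,y \right)} = -17 + X + y$
$v{\left(q \right)} = 4$
$C{\left(b \right)} = 0$
$F = -167$ ($F = 0 - 167 = -167$)
$A Z{\left(11,20 \right)} + F = - 27 \left(-17 + 11 + 20\right) - 167 = \left(-27\right) 14 - 167 = -378 - 167 = -545$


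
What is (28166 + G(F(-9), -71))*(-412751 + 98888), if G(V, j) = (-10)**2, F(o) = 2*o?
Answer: -8871651558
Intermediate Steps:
G(V, j) = 100
(28166 + G(F(-9), -71))*(-412751 + 98888) = (28166 + 100)*(-412751 + 98888) = 28266*(-313863) = -8871651558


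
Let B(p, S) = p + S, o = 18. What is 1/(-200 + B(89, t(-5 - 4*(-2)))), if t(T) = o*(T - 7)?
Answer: -1/183 ≈ -0.0054645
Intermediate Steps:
t(T) = -126 + 18*T (t(T) = 18*(T - 7) = 18*(-7 + T) = -126 + 18*T)
B(p, S) = S + p
1/(-200 + B(89, t(-5 - 4*(-2)))) = 1/(-200 + ((-126 + 18*(-5 - 4*(-2))) + 89)) = 1/(-200 + ((-126 + 18*(-5 + 8)) + 89)) = 1/(-200 + ((-126 + 18*3) + 89)) = 1/(-200 + ((-126 + 54) + 89)) = 1/(-200 + (-72 + 89)) = 1/(-200 + 17) = 1/(-183) = -1/183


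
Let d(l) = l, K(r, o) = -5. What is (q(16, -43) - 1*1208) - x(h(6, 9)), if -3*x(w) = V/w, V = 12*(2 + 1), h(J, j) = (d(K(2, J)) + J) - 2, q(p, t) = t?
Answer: -1263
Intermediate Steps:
h(J, j) = -7 + J (h(J, j) = (-5 + J) - 2 = -7 + J)
V = 36 (V = 12*3 = 36)
x(w) = -12/w
(q(16, -43) - 1*1208) - x(h(6, 9)) = (-43 - 1*1208) - (-12)/(-7 + 6) = (-43 - 1208) - (-12)/(-1) = -1251 - (-12)*(-1) = -1251 - 1*12 = -1251 - 12 = -1263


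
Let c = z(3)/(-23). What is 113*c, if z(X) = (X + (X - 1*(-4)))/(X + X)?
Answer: -565/69 ≈ -8.1884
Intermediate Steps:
z(X) = (4 + 2*X)/(2*X) (z(X) = (X + (X + 4))/((2*X)) = (X + (4 + X))*(1/(2*X)) = (4 + 2*X)*(1/(2*X)) = (4 + 2*X)/(2*X))
c = -5/69 (c = ((2 + 3)/3)/(-23) = ((1/3)*5)*(-1/23) = (5/3)*(-1/23) = -5/69 ≈ -0.072464)
113*c = 113*(-5/69) = -565/69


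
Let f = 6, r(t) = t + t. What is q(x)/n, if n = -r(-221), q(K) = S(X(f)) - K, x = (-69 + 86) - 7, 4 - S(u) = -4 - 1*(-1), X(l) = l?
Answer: -3/442 ≈ -0.0067873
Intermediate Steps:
r(t) = 2*t
S(u) = 7 (S(u) = 4 - (-4 - 1*(-1)) = 4 - (-4 + 1) = 4 - 1*(-3) = 4 + 3 = 7)
x = 10 (x = 17 - 7 = 10)
q(K) = 7 - K
n = 442 (n = -2*(-221) = -1*(-442) = 442)
q(x)/n = (7 - 1*10)/442 = (7 - 10)*(1/442) = -3*1/442 = -3/442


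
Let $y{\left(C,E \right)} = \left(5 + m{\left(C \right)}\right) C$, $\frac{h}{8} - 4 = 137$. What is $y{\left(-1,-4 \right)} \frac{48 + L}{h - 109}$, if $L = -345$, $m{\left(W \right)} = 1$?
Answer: $\frac{1782}{1019} \approx 1.7488$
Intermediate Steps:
$h = 1128$ ($h = 32 + 8 \cdot 137 = 32 + 1096 = 1128$)
$y{\left(C,E \right)} = 6 C$ ($y{\left(C,E \right)} = \left(5 + 1\right) C = 6 C$)
$y{\left(-1,-4 \right)} \frac{48 + L}{h - 109} = 6 \left(-1\right) \frac{48 - 345}{1128 - 109} = - 6 \left(- \frac{297}{1019}\right) = - 6 \left(\left(-297\right) \frac{1}{1019}\right) = \left(-6\right) \left(- \frac{297}{1019}\right) = \frac{1782}{1019}$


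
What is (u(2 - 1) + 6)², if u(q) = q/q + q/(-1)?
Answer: 36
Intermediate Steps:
u(q) = 1 - q (u(q) = 1 + q*(-1) = 1 - q)
(u(2 - 1) + 6)² = ((1 - (2 - 1)) + 6)² = ((1 - 1*1) + 6)² = ((1 - 1) + 6)² = (0 + 6)² = 6² = 36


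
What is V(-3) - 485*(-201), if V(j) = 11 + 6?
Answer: 97502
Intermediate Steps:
V(j) = 17
V(-3) - 485*(-201) = 17 - 485*(-201) = 17 + 97485 = 97502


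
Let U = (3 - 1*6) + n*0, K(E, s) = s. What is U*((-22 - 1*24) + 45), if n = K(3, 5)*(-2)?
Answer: 3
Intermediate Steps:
n = -10 (n = 5*(-2) = -10)
U = -3 (U = (3 - 1*6) - 10*0 = (3 - 6) + 0 = -3 + 0 = -3)
U*((-22 - 1*24) + 45) = -3*((-22 - 1*24) + 45) = -3*((-22 - 24) + 45) = -3*(-46 + 45) = -3*(-1) = 3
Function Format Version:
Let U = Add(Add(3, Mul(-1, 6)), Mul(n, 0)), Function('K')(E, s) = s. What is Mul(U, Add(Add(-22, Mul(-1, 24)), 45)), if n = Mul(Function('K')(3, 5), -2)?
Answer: 3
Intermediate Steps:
n = -10 (n = Mul(5, -2) = -10)
U = -3 (U = Add(Add(3, Mul(-1, 6)), Mul(-10, 0)) = Add(Add(3, -6), 0) = Add(-3, 0) = -3)
Mul(U, Add(Add(-22, Mul(-1, 24)), 45)) = Mul(-3, Add(Add(-22, Mul(-1, 24)), 45)) = Mul(-3, Add(Add(-22, -24), 45)) = Mul(-3, Add(-46, 45)) = Mul(-3, -1) = 3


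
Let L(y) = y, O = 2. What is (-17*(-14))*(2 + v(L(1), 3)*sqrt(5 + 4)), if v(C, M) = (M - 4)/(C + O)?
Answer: 238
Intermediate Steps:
v(C, M) = (-4 + M)/(2 + C) (v(C, M) = (M - 4)/(C + 2) = (-4 + M)/(2 + C))
(-17*(-14))*(2 + v(L(1), 3)*sqrt(5 + 4)) = (-17*(-14))*(2 + ((-4 + 3)/(2 + 1))*sqrt(5 + 4)) = 238*(2 + (-1/3)*sqrt(9)) = 238*(2 + ((1/3)*(-1))*3) = 238*(2 - 1/3*3) = 238*(2 - 1) = 238*1 = 238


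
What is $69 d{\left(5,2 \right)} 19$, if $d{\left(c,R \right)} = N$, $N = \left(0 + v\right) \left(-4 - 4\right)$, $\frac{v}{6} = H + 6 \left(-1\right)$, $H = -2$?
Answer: $503424$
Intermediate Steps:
$v = -48$ ($v = 6 \left(-2 + 6 \left(-1\right)\right) = 6 \left(-2 - 6\right) = 6 \left(-8\right) = -48$)
$N = 384$ ($N = \left(0 - 48\right) \left(-4 - 4\right) = \left(-48\right) \left(-8\right) = 384$)
$d{\left(c,R \right)} = 384$
$69 d{\left(5,2 \right)} 19 = 69 \cdot 384 \cdot 19 = 26496 \cdot 19 = 503424$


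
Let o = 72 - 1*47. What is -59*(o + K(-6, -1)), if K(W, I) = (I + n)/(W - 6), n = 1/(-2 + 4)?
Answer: -35459/24 ≈ -1477.5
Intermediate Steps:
n = 1/2 ≈ 0.50000
K(W, I) = (1/2 + I)/(-6 + W) (K(W, I) = (I + 1/2)/(W - 6) = (1/2 + I)/(-6 + W))
o = 25 (o = 72 - 47 = 25)
-59*(o + K(-6, -1)) = -59*(25 + (1/2 - 1)/(-6 - 6)) = -59*(25 - 1/2/(-12)) = -59*(25 - 1/12*(-1/2)) = -59*(25 + 1/24) = -59*601/24 = -35459/24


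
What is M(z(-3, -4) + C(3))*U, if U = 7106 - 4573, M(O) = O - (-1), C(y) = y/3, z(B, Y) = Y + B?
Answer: -12665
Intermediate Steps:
z(B, Y) = B + Y
C(y) = y/3 (C(y) = y*(⅓) = y/3)
M(O) = 1 + O (M(O) = O - 1*(-1) = O + 1 = 1 + O)
U = 2533
M(z(-3, -4) + C(3))*U = (1 + ((-3 - 4) + (⅓)*3))*2533 = (1 + (-7 + 1))*2533 = (1 - 6)*2533 = -5*2533 = -12665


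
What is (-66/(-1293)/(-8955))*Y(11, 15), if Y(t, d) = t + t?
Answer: -484/3859605 ≈ -0.00012540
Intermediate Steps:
Y(t, d) = 2*t
(-66/(-1293)/(-8955))*Y(11, 15) = (-66/(-1293)/(-8955))*(2*11) = (-66*(-1/1293)*(-1/8955))*22 = ((22/431)*(-1/8955))*22 = -22/3859605*22 = -484/3859605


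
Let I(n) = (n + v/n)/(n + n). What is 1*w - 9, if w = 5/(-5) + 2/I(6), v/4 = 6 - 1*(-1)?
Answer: -31/4 ≈ -7.7500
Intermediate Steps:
v = 28 (v = 4*(6 - 1*(-1)) = 4*(6 + 1) = 4*7 = 28)
I(n) = (n + 28/n)/(2*n) (I(n) = (n + 28/n)/(n + n) = (n + 28/n)/((2*n)) = (n + 28/n)*(1/(2*n)) = (n + 28/n)/(2*n))
w = 5/4 (w = 5/(-5) + 2/(½ + 14/6²) = 5*(-⅕) + 2/(½ + 14*(1/36)) = -1 + 2/(½ + 7/18) = -1 + 2/(8/9) = -1 + 2*(9/8) = -1 + 9/4 = 5/4 ≈ 1.2500)
1*w - 9 = 1*(5/4) - 9 = 5/4 - 9 = -31/4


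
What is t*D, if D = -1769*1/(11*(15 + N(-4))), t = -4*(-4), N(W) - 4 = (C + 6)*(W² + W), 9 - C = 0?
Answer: -28304/2189 ≈ -12.930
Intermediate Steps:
C = 9 (C = 9 - 1*0 = 9 + 0 = 9)
N(W) = 4 + 15*W + 15*W² (N(W) = 4 + (9 + 6)*(W² + W) = 4 + 15*(W + W²) = 4 + (15*W + 15*W²) = 4 + 15*W + 15*W²)
t = 16
D = -1769/2189 (D = -1769*1/(11*(15 + (4 + 15*(-4) + 15*(-4)²))) = -1769*1/(11*(15 + (4 - 60 + 15*16))) = -1769*1/(11*(15 + (4 - 60 + 240))) = -1769*1/(11*(15 + 184)) = -1769/(199*11) = -1769/2189 ≈ -0.80813)
t*D = 16*(-1769/2189) = -28304/2189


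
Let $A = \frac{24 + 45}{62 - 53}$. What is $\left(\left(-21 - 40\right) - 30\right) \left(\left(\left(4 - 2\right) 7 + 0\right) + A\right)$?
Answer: $- \frac{5915}{3} \approx -1971.7$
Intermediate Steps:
$A = \frac{23}{3}$ ($A = \frac{69}{9} = 69 \cdot \frac{1}{9} = \frac{23}{3} \approx 7.6667$)
$\left(\left(-21 - 40\right) - 30\right) \left(\left(\left(4 - 2\right) 7 + 0\right) + A\right) = \left(\left(-21 - 40\right) - 30\right) \left(\left(\left(4 - 2\right) 7 + 0\right) + \frac{23}{3}\right) = \left(-61 - 30\right) \left(\left(2 \cdot 7 + 0\right) + \frac{23}{3}\right) = - 91 \left(\left(14 + 0\right) + \frac{23}{3}\right) = - 91 \left(14 + \frac{23}{3}\right) = \left(-91\right) \frac{65}{3} = - \frac{5915}{3}$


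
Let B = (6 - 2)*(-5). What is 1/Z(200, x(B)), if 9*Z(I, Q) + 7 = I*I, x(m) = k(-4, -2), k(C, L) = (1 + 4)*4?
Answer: 3/13331 ≈ 0.00022504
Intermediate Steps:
k(C, L) = 20 (k(C, L) = 5*4 = 20)
B = -20 (B = 4*(-5) = -20)
x(m) = 20
Z(I, Q) = -7/9 + I²/9 (Z(I, Q) = -7/9 + (I*I)/9 = -7/9 + I²/9)
1/Z(200, x(B)) = 1/(-7/9 + (⅑)*200²) = 1/(-7/9 + (⅑)*40000) = 1/(-7/9 + 40000/9) = 1/(13331/3) = 3/13331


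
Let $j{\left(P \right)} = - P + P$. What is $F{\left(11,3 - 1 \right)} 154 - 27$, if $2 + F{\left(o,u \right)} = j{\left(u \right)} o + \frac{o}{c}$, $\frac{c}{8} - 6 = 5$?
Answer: $- \frac{1263}{4} \approx -315.75$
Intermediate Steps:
$c = 88$ ($c = 48 + 8 \cdot 5 = 48 + 40 = 88$)
$j{\left(P \right)} = 0$
$F{\left(o,u \right)} = -2 + \frac{o}{88}$ ($F{\left(o,u \right)} = -2 + \left(0 o + \frac{o}{88}\right) = -2 + \left(0 + o \frac{1}{88}\right) = -2 + \left(0 + \frac{o}{88}\right) = -2 + \frac{o}{88}$)
$F{\left(11,3 - 1 \right)} 154 - 27 = \left(-2 + \frac{1}{88} \cdot 11\right) 154 - 27 = \left(-2 + \frac{1}{8}\right) 154 - 27 = \left(- \frac{15}{8}\right) 154 - 27 = - \frac{1155}{4} - 27 = - \frac{1263}{4}$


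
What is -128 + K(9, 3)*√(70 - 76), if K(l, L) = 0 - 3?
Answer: -128 - 3*I*√6 ≈ -128.0 - 7.3485*I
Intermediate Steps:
K(l, L) = -3
-128 + K(9, 3)*√(70 - 76) = -128 - 3*√(70 - 76) = -128 - 3*I*√6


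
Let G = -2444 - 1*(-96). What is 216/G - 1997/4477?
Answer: -1413997/2627999 ≈ -0.53805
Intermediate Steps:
G = -2348 (G = -2444 + 96 = -2348)
216/G - 1997/4477 = 216/(-2348) - 1997/4477 = 216*(-1/2348) - 1997*1/4477 = -54/587 - 1997/4477 = -1413997/2627999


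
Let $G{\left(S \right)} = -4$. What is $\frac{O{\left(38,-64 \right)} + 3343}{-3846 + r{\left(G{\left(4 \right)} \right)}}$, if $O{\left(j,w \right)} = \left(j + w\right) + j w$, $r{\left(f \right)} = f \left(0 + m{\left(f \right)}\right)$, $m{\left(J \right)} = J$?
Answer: $- \frac{177}{766} \approx -0.23107$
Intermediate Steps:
$r{\left(f \right)} = f^{2}$ ($r{\left(f \right)} = f \left(0 + f\right) = f f = f^{2}$)
$O{\left(j,w \right)} = j + w + j w$
$\frac{O{\left(38,-64 \right)} + 3343}{-3846 + r{\left(G{\left(4 \right)} \right)}} = \frac{\left(38 - 64 + 38 \left(-64\right)\right) + 3343}{-3846 + \left(-4\right)^{2}} = \frac{\left(38 - 64 - 2432\right) + 3343}{-3846 + 16} = \frac{-2458 + 3343}{-3830} = 885 \left(- \frac{1}{3830}\right) = - \frac{177}{766}$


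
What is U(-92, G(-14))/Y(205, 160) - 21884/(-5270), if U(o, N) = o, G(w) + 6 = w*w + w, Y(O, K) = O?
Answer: 400138/108035 ≈ 3.7038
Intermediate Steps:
G(w) = -6 + w + w**2 (G(w) = -6 + (w*w + w) = -6 + (w**2 + w) = -6 + (w + w**2) = -6 + w + w**2)
U(-92, G(-14))/Y(205, 160) - 21884/(-5270) = -92/205 - 21884/(-5270) = -92*1/205 - 21884*(-1/5270) = -92/205 + 10942/2635 = 400138/108035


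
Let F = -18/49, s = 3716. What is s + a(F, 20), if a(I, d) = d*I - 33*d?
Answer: 149384/49 ≈ 3048.7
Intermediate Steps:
F = -18/49 (F = -18*1/49 = -18/49 ≈ -0.36735)
a(I, d) = -33*d + I*d (a(I, d) = I*d - 33*d = -33*d + I*d)
s + a(F, 20) = 3716 + 20*(-33 - 18/49) = 3716 + 20*(-1635/49) = 3716 - 32700/49 = 149384/49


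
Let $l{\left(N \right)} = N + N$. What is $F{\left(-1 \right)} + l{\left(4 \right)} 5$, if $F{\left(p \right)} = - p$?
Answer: $41$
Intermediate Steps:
$l{\left(N \right)} = 2 N$
$F{\left(-1 \right)} + l{\left(4 \right)} 5 = \left(-1\right) \left(-1\right) + 2 \cdot 4 \cdot 5 = 1 + 8 \cdot 5 = 1 + 40 = 41$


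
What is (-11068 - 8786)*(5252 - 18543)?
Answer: 263879514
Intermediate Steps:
(-11068 - 8786)*(5252 - 18543) = -19854*(-13291) = 263879514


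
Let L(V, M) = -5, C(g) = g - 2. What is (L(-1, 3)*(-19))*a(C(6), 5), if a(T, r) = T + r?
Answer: 855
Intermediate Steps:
C(g) = -2 + g
(L(-1, 3)*(-19))*a(C(6), 5) = (-5*(-19))*((-2 + 6) + 5) = 95*(4 + 5) = 95*9 = 855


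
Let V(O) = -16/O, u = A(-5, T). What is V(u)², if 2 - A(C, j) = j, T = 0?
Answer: 64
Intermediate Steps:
A(C, j) = 2 - j
u = 2 (u = 2 - 1*0 = 2 + 0 = 2)
V(u)² = (-16/2)² = (-16*½)² = (-8)² = 64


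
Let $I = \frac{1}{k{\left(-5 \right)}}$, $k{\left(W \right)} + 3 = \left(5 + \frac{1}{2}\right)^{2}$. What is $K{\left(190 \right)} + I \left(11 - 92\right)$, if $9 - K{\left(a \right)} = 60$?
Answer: $- \frac{5883}{109} \approx -53.972$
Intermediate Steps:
$k{\left(W \right)} = \frac{109}{4}$ ($k{\left(W \right)} = -3 + \left(5 + \frac{1}{2}\right)^{2} = -3 + \left(\frac{11}{2}\right)^{2} = -3 + \frac{121}{4} = \frac{109}{4}$)
$K{\left(a \right)} = -51$ ($K{\left(a \right)} = 9 - 60 = -51$)
$I = \frac{4}{109}$ ($I = \frac{1}{\frac{109}{4}} = \frac{4}{109} \approx 0.036697$)
$K{\left(190 \right)} + I \left(11 - 92\right) = -51 + \frac{4 \left(11 - 92\right)}{109} = -51 + \frac{4}{109} \left(-81\right) = -51 - \frac{324}{109} = - \frac{5883}{109}$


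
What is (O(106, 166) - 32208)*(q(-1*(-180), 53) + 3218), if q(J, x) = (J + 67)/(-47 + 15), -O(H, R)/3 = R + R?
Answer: -852753429/8 ≈ -1.0659e+8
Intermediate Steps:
O(H, R) = -6*R (O(H, R) = -3*(R + R) = -6*R)
q(J, x) = -67/32 - J/32 (q(J, x) = (67 + J)/(-32) = (67 + J)*(-1/32) = -67/32 - J/32)
(O(106, 166) - 32208)*(q(-1*(-180), 53) + 3218) = (-6*166 - 32208)*((-67/32 - (-1)*(-180)/32) + 3218) = (-996 - 32208)*((-67/32 - 1/32*180) + 3218) = -33204*((-67/32 - 45/8) + 3218) = -33204*(-247/32 + 3218) = -33204*102729/32 = -852753429/8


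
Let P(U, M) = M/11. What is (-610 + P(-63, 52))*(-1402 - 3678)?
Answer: 33822640/11 ≈ 3.0748e+6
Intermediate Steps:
P(U, M) = M/11 (P(U, M) = M*(1/11) = M/11)
(-610 + P(-63, 52))*(-1402 - 3678) = (-610 + (1/11)*52)*(-1402 - 3678) = (-610 + 52/11)*(-5080) = -6658/11*(-5080) = 33822640/11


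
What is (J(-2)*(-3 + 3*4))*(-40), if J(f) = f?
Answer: 720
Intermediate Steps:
(J(-2)*(-3 + 3*4))*(-40) = -2*(-3 + 3*4)*(-40) = -2*(-3 + 12)*(-40) = -2*9*(-40) = -18*(-40) = 720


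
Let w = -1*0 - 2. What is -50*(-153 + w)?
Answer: 7750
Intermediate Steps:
w = -2 (w = 0 - 2 = -2)
-50*(-153 + w) = -50*(-153 - 2) = -50*(-155) = 7750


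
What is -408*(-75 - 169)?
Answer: 99552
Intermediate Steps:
-408*(-75 - 169) = -408*(-244) = 99552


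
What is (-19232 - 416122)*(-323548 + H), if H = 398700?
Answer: -32717723808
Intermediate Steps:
(-19232 - 416122)*(-323548 + H) = (-19232 - 416122)*(-323548 + 398700) = -435354*75152 = -32717723808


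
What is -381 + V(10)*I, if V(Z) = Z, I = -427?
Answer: -4651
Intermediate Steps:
-381 + V(10)*I = -381 + 10*(-427) = -381 - 4270 = -4651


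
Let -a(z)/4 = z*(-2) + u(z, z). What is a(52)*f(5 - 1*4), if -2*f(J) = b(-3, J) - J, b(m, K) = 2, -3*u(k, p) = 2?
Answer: -628/3 ≈ -209.33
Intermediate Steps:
u(k, p) = -⅔ (u(k, p) = -⅓*2 = -⅔)
a(z) = 8/3 + 8*z (a(z) = -4*(z*(-2) - ⅔) = -4*(-2*z - ⅔) = -4*(-⅔ - 2*z) = 8/3 + 8*z)
f(J) = -1 + J/2 (f(J) = -(2 - J)/2 = -1 + J/2)
a(52)*f(5 - 1*4) = (8/3 + 8*52)*(-1 + (5 - 1*4)/2) = (8/3 + 416)*(-1 + (5 - 4)/2) = 1256*(-1 + (½)*1)/3 = 1256*(-1 + ½)/3 = (1256/3)*(-½) = -628/3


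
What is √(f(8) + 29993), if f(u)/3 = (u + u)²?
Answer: √30761 ≈ 175.39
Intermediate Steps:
f(u) = 12*u² (f(u) = 3*(u + u)² = 3*(2*u)² = 3*(4*u²) = 12*u²)
√(f(8) + 29993) = √(12*8² + 29993) = √(12*64 + 29993) = √(768 + 29993) = √30761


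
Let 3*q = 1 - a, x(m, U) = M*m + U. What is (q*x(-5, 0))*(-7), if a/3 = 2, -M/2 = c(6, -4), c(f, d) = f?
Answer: 700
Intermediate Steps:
M = -12 (M = -2*6 = -12)
a = 6 (a = 3*2 = 6)
x(m, U) = U - 12*m (x(m, U) = -12*m + U = U - 12*m)
q = -5/3 (q = (1 - 1*6)/3 = (1 - 6)/3 = (⅓)*(-5) = -5/3 ≈ -1.6667)
(q*x(-5, 0))*(-7) = -5*(0 - 12*(-5))/3*(-7) = -5*(0 + 60)/3*(-7) = -5/3*60*(-7) = -100*(-7) = 700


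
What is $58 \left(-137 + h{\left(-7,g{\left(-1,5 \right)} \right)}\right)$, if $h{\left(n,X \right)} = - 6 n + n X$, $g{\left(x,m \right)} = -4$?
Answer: $-3886$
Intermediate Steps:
$h{\left(n,X \right)} = - 6 n + X n$
$58 \left(-137 + h{\left(-7,g{\left(-1,5 \right)} \right)}\right) = 58 \left(-137 - 7 \left(-6 - 4\right)\right) = 58 \left(-137 - -70\right) = 58 \left(-137 + 70\right) = 58 \left(-67\right) = -3886$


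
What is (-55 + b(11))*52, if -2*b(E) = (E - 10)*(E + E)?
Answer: -3432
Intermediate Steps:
b(E) = -E*(-10 + E) (b(E) = -(E - 10)*(E + E)/2 = -(-10 + E)*2*E/2 = -E*(-10 + E))
(-55 + b(11))*52 = (-55 + 11*(10 - 1*11))*52 = (-55 + 11*(10 - 11))*52 = (-55 + 11*(-1))*52 = (-55 - 11)*52 = -66*52 = -3432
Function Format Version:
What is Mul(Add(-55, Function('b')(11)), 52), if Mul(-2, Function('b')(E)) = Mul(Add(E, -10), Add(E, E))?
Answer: -3432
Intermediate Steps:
Function('b')(E) = Mul(-1, E, Add(-10, E)) (Function('b')(E) = Mul(Rational(-1, 2), Mul(Add(E, -10), Add(E, E))) = Mul(Rational(-1, 2), Mul(Add(-10, E), Mul(2, E))) = Mul(Rational(-1, 2), Mul(2, E, Add(-10, E))) = Mul(-1, E, Add(-10, E)))
Mul(Add(-55, Function('b')(11)), 52) = Mul(Add(-55, Mul(11, Add(10, Mul(-1, 11)))), 52) = Mul(Add(-55, Mul(11, Add(10, -11))), 52) = Mul(Add(-55, Mul(11, -1)), 52) = Mul(Add(-55, -11), 52) = Mul(-66, 52) = -3432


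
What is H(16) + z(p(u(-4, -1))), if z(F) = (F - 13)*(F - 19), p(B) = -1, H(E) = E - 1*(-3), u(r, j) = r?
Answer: 299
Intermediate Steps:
H(E) = 3 + E (H(E) = E + 3 = 3 + E)
z(F) = (-19 + F)*(-13 + F) (z(F) = (-13 + F)*(-19 + F) = (-19 + F)*(-13 + F))
H(16) + z(p(u(-4, -1))) = (3 + 16) + (247 + (-1)² - 32*(-1)) = 19 + (247 + 1 + 32) = 19 + 280 = 299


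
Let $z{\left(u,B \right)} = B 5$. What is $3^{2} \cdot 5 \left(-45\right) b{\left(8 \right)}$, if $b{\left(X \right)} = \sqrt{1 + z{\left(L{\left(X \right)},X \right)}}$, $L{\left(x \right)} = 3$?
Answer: $- 2025 \sqrt{41} \approx -12966.0$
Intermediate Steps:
$z{\left(u,B \right)} = 5 B$
$b{\left(X \right)} = \sqrt{1 + 5 X}$
$3^{2} \cdot 5 \left(-45\right) b{\left(8 \right)} = 3^{2} \cdot 5 \left(-45\right) \sqrt{1 + 5 \cdot 8} = 9 \cdot 5 \left(-45\right) \sqrt{1 + 40} = 45 \left(-45\right) \sqrt{41} = - 2025 \sqrt{41}$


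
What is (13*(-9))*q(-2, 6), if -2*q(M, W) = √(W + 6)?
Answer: 117*√3 ≈ 202.65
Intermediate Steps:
q(M, W) = -√(6 + W)/2 (q(M, W) = -√(W + 6)/2 = -√(6 + W)/2)
(13*(-9))*q(-2, 6) = (13*(-9))*(-√(6 + 6)/2) = -(-117)*√12/2 = -(-117)*2*√3/2 = -(-117)*√3 = 117*√3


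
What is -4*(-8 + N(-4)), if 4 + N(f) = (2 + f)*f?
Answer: 16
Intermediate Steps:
N(f) = -4 + f*(2 + f) (N(f) = -4 + (2 + f)*f = -4 + f*(2 + f))
-4*(-8 + N(-4)) = -4*(-8 + (-4 + (-4)² + 2*(-4))) = -4*(-8 + (-4 + 16 - 8)) = -4*(-8 + 4) = -4*(-4) = 16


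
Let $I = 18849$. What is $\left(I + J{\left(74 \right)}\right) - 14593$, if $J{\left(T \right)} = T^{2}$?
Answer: $9732$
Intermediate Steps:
$\left(I + J{\left(74 \right)}\right) - 14593 = \left(18849 + 74^{2}\right) - 14593 = \left(18849 + 5476\right) - 14593 = 24325 - 14593 = 9732$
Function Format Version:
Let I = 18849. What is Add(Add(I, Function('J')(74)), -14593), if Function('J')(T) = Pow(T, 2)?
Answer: 9732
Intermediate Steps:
Add(Add(I, Function('J')(74)), -14593) = Add(Add(18849, Pow(74, 2)), -14593) = Add(Add(18849, 5476), -14593) = Add(24325, -14593) = 9732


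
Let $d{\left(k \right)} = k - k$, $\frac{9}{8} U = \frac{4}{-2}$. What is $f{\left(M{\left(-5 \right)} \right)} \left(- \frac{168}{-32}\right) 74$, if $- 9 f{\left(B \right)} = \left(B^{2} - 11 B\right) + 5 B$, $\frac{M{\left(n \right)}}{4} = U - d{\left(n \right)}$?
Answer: $- \frac{977984}{243} \approx -4024.6$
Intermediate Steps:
$U = - \frac{16}{9}$ ($U = \frac{8 \frac{4}{-2}}{9} = \frac{8 \cdot 4 \left(- \frac{1}{2}\right)}{9} = \frac{8}{9} \left(-2\right) = - \frac{16}{9} \approx -1.7778$)
$d{\left(k \right)} = 0$
$M{\left(n \right)} = - \frac{64}{9}$ ($M{\left(n \right)} = 4 \left(- \frac{16}{9} - 0\right) = 4 \left(- \frac{16}{9} + 0\right) = 4 \left(- \frac{16}{9}\right) = - \frac{64}{9}$)
$f{\left(B \right)} = - \frac{B^{2}}{9} + \frac{2 B}{3}$ ($f{\left(B \right)} = - \frac{\left(B^{2} - 11 B\right) + 5 B}{9} = - \frac{B^{2} - 6 B}{9} = - \frac{B^{2}}{9} + \frac{2 B}{3}$)
$f{\left(M{\left(-5 \right)} \right)} \left(- \frac{168}{-32}\right) 74 = \frac{1}{9} \left(- \frac{64}{9}\right) \left(6 - - \frac{64}{9}\right) \left(- \frac{168}{-32}\right) 74 = \frac{1}{9} \left(- \frac{64}{9}\right) \left(6 + \frac{64}{9}\right) \left(\left(-168\right) \left(- \frac{1}{32}\right)\right) 74 = \frac{1}{9} \left(- \frac{64}{9}\right) \frac{118}{9} \cdot \frac{21}{4} \cdot 74 = \left(- \frac{7552}{729}\right) \frac{21}{4} \cdot 74 = \left(- \frac{13216}{243}\right) 74 = - \frac{977984}{243}$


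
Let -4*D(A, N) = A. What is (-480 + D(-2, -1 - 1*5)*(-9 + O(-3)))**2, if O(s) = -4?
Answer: 946729/4 ≈ 2.3668e+5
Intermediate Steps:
D(A, N) = -A/4
(-480 + D(-2, -1 - 1*5)*(-9 + O(-3)))**2 = (-480 + (-1/4*(-2))*(-9 - 4))**2 = (-480 + (1/2)*(-13))**2 = (-480 - 13/2)**2 = (-973/2)**2 = 946729/4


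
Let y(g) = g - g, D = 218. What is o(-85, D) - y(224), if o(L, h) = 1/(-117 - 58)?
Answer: -1/175 ≈ -0.0057143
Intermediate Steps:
o(L, h) = -1/175 (o(L, h) = 1/(-175) = -1/175)
y(g) = 0
o(-85, D) - y(224) = -1/175 - 1*0 = -1/175 + 0 = -1/175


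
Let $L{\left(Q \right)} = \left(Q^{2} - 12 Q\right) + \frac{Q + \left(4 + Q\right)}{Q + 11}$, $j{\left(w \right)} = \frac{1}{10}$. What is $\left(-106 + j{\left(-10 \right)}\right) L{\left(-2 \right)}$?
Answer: $- \frac{14826}{5} \approx -2965.2$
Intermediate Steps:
$j{\left(w \right)} = \frac{1}{10}$
$L{\left(Q \right)} = Q^{2} - 12 Q + \frac{4 + 2 Q}{11 + Q}$ ($L{\left(Q \right)} = \left(Q^{2} - 12 Q\right) + \frac{4 + 2 Q}{11 + Q} = Q^{2} - 12 Q + \frac{4 + 2 Q}{11 + Q}$)
$\left(-106 + j{\left(-10 \right)}\right) L{\left(-2 \right)} = \left(-106 + \frac{1}{10}\right) \frac{4 + \left(-2\right)^{3} - \left(-2\right)^{2} - -260}{11 - 2} = - \frac{1059 \frac{4 - 8 - 4 + 260}{9}}{10} = - \frac{1059 \cdot \frac{1}{9} \cdot 252}{10} = \left(- \frac{1059}{10}\right) 28 = - \frac{14826}{5}$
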